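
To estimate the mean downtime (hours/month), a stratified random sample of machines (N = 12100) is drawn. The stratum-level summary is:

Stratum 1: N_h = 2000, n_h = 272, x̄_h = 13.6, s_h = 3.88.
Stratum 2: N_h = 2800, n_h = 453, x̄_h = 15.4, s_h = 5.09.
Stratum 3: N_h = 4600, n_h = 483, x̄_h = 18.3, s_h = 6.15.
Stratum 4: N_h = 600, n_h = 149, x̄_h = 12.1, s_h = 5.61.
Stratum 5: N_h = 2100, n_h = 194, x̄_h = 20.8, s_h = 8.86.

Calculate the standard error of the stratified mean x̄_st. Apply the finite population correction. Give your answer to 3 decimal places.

SE(x̄_st) ≈ 0.160

V̂(x̄_st) = Σ W_h² (1 − n_h/N_h) s_h²/n_h, with W_h = N_h/N and N = 12100:
  stratum 1: (2000/12100)²·(1 − 272/2000)·3.88²/272 = 0.00130646
  stratum 2: (2800/12100)²·(1 − 453/2800)·5.09²/453 = 0.00256707
  stratum 3: (4600/12100)²·(1 − 483/4600)·6.15²/483 = 0.0101291
  stratum 4: (600/12100)²·(1 − 149/600)·5.61²/149 = 0.000390388
  stratum 5: (2100/12100)²·(1 − 194/2100)·8.86²/194 = 0.0110621
V̂(x̄_st) = 0.0254551
SE(x̄_st) = √0.0254551 = 0.159547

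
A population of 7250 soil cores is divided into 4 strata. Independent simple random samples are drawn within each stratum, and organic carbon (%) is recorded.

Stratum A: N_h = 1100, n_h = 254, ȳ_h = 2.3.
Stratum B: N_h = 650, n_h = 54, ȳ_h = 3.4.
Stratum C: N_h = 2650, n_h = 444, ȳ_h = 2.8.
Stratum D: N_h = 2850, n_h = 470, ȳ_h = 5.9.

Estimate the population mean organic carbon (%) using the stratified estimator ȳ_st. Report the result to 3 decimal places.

ȳ_st ≈ 3.997

N = Σ N_h = 7250. Stratum weights W_h = N_h/N.
ȳ_st = (1100·2.3 + 650·3.4 + 2650·2.8 + 2850·5.9) / 7250 = 3.99655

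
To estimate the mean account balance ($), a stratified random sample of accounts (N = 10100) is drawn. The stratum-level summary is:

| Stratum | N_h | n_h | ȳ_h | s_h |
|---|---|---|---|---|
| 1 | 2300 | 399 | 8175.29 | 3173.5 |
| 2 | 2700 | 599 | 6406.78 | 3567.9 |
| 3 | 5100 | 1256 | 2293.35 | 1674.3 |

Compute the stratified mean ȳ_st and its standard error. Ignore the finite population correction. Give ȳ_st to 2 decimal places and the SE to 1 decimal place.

ȳ_st ≈ 4732.43, SE ≈ 58.3

ȳ_st = Σ W_h ȳ_h = (2300·8175.29 + 2700·6406.78 + 5100·2293.35)/10100 = 4732.43149
V̂(ȳ_st) = Σ W_h² s_h²/n_h, with W_h = N_h/N and N = 10100:
  stratum 1: (2300/10100)²·3173.5²/399 = 1308.93
  stratum 2: (2700/10100)²·3567.9²/599 = 1518.74
  stratum 3: (5100/10100)²·1674.3²/1256 = 569.082
V̂(ȳ_st) = 3396.75
SE(ȳ_st) = √3396.75 = 58.2817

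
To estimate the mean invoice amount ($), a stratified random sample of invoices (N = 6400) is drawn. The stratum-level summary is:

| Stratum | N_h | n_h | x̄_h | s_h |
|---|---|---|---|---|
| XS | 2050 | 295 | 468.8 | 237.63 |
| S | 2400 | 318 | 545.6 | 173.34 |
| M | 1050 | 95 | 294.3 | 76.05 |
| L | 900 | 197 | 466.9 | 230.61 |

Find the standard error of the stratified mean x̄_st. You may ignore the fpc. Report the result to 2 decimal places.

SE(x̄_st) ≈ 6.32

V̂(x̄_st) = Σ W_h² s_h²/n_h, with W_h = N_h/N and N = 6400:
  stratum XS: (2050/6400)²·237.63²/295 = 19.6394
  stratum S: (2400/6400)²·173.34²/318 = 13.2872
  stratum M: (1050/6400)²·76.05²/95 = 1.63868
  stratum L: (900/6400)²·230.61²/197 = 5.33845
V̂(x̄_st) = 39.9037
SE(x̄_st) = √39.9037 = 6.31694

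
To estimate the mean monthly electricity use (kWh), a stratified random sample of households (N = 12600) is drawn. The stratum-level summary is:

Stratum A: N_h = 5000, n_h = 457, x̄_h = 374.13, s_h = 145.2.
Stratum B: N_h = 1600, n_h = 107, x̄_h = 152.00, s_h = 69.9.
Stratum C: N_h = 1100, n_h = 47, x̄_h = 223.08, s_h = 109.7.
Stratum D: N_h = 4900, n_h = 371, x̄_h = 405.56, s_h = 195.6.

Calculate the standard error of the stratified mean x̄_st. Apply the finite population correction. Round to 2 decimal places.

V̂(x̄_st) = Σ W_h² (1 − n_h/N_h) s_h²/n_h, with W_h = N_h/N and N = 12600:
  stratum A: (5000/12600)²·(1 − 457/5000)·145.2²/457 = 6.60068
  stratum B: (1600/12600)²·(1 − 107/1600)·69.9²/107 = 0.687083
  stratum C: (1100/12600)²·(1 − 47/1100)·109.7²/47 = 1.86808
  stratum D: (4900/12600)²·(1 − 371/4900)·195.6²/371 = 14.4152
V̂(x̄_st) = 23.5711
SE(x̄_st) = √23.5711 = 4.855

SE(x̄_st) ≈ 4.86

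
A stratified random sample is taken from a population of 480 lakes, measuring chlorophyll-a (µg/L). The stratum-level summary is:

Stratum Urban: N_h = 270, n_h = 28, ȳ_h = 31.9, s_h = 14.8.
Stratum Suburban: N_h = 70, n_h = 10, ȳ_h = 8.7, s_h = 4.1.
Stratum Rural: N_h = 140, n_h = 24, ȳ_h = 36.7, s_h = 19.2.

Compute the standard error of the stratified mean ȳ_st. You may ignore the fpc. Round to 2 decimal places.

SE(ȳ_st) ≈ 1.95

V̂(ȳ_st) = Σ W_h² s_h²/n_h, with W_h = N_h/N and N = 480:
  stratum Urban: (270/480)²·14.8²/28 = 2.4752
  stratum Suburban: (70/480)²·4.1²/10 = 0.0357504
  stratum Rural: (140/480)²·19.2²/24 = 1.30667
V̂(ȳ_st) = 3.81762
SE(ȳ_st) = √3.81762 = 1.95387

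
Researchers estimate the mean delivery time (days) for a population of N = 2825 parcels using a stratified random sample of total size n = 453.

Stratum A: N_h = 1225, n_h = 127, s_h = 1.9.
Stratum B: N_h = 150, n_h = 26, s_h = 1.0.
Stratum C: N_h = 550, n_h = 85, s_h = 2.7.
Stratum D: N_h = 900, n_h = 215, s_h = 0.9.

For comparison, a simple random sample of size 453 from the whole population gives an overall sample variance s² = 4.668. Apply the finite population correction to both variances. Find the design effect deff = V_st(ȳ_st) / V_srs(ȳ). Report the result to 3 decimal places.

deff ≈ 0.915

V̂(ȳ_st) = Σ W_h² (1 − n_h/N_h) s_h²/n_h, with W_h = N_h/N and N = 2825:
  stratum A: (1225/2825)²·(1 − 127/1225)·1.9²/127 = 0.00479077
  stratum B: (150/2825)²·(1 − 26/150)·1.0²/26 = 8.96402e-05
  stratum C: (550/2825)²·(1 − 85/550)·2.7²/85 = 0.00274845
  stratum D: (900/2825)²·(1 − 215/900)·0.9²/215 = 0.000291033
V_st = 0.00791989
V_srs = (1 − 453/2825)·4.668/453 = 0.00865225
deff = V_st / V_srs = 0.00791989/0.00865225 = 0.9154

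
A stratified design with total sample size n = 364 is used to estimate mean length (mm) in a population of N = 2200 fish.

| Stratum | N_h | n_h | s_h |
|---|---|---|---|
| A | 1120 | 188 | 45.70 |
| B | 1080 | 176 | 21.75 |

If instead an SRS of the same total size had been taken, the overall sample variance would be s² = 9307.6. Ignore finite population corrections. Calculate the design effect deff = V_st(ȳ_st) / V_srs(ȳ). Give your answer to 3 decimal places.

deff ≈ 0.138

V̂(ȳ_st) = Σ W_h² s_h²/n_h, with W_h = N_h/N and N = 2200:
  stratum A: (1120/2200)²·45.70²/188 = 2.87916
  stratum B: (1080/2200)²·21.75²/176 = 0.647751
V_st = 3.52691
V_srs = s²/n = 9307.6/364 = 25.5703
deff = V_st / V_srs = 3.52691/25.5703 = 0.1379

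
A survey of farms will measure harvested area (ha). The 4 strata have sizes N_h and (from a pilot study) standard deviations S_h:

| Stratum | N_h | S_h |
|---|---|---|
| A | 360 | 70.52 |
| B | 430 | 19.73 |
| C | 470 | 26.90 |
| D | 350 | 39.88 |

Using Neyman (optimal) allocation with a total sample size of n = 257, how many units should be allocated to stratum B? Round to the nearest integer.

Neyman allocation: n_h = n · N_h S_h / Σ N_i S_i, with n = 257.
  stratum A: N_h·S_h = 360·70.52 = 25387.20
  stratum B: N_h·S_h = 430·19.73 = 8483.90
  stratum C: N_h·S_h = 470·26.90 = 12643.00
  stratum D: N_h·S_h = 350·39.88 = 13958.00
Σ N_h S_h = 60472.10
n for stratum B = 257·8483.90/60472.10 = 36.056 → 36

36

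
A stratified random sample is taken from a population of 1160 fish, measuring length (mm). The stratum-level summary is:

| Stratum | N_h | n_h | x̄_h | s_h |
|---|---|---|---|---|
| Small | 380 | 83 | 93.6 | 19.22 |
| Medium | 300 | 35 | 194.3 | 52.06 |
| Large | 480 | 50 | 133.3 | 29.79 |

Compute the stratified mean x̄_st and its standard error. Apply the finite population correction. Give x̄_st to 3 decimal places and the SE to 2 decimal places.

x̄_st = Σ W_h x̄_h = (380·93.6 + 300·194.3 + 480·133.3)/1160 = 136.07069
V̂(x̄_st) = Σ W_h² (1 − n_h/N_h) s_h²/n_h, with W_h = N_h/N and N = 1160:
  stratum Small: (380/1160)²·(1 − 83/380)·19.22²/83 = 0.373295
  stratum Medium: (300/1160)²·(1 − 35/300)·52.06²/35 = 4.575
  stratum Large: (480/1160)²·(1 − 50/480)·29.79²/50 = 2.72248
V̂(x̄_st) = 7.67078
SE(x̄_st) = √7.67078 = 2.76962

x̄_st ≈ 136.071, SE ≈ 2.77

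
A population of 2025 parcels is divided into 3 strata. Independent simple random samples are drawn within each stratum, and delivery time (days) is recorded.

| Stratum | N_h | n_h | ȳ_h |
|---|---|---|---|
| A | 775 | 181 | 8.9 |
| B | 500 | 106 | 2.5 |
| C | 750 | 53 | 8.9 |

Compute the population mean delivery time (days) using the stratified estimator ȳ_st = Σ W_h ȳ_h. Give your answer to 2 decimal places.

ȳ_st ≈ 7.32

N = Σ N_h = 2025. Stratum weights W_h = N_h/N.
ȳ_st = (775·8.9 + 500·2.5 + 750·8.9) / 2025 = 7.3198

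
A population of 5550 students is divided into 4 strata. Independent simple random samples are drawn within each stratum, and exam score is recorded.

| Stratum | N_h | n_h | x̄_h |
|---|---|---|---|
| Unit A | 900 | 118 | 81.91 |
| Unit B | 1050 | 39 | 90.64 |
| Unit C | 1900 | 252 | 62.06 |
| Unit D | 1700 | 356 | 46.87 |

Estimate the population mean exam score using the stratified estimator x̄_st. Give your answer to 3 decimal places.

N = Σ N_h = 5550. Stratum weights W_h = N_h/N.
x̄_st = (900·81.91 + 1050·90.64 + 1900·62.06 + 1700·46.87) / 5550 = 66.03315

x̄_st ≈ 66.033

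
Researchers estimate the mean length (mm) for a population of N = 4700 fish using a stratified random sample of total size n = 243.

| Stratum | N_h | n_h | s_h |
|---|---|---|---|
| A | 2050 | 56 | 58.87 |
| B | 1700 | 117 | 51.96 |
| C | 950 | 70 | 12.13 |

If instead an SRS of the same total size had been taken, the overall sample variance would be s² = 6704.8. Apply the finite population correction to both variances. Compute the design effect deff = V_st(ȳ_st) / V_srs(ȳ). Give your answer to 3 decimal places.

deff ≈ 0.548

V̂(ȳ_st) = Σ W_h² (1 − n_h/N_h) s_h²/n_h, with W_h = N_h/N and N = 4700:
  stratum A: (2050/4700)²·(1 − 56/2050)·58.87²/56 = 11.4521
  stratum B: (1700/4700)²·(1 − 117/1700)·51.96²/117 = 2.81117
  stratum C: (950/4700)²·(1 − 70/950)·12.13²/70 = 0.0795489
V_st = 14.3428
V_srs = (1 − 243/4700)·6704.8/243 = 26.1652
deff = V_st / V_srs = 14.3428/26.1652 = 0.5482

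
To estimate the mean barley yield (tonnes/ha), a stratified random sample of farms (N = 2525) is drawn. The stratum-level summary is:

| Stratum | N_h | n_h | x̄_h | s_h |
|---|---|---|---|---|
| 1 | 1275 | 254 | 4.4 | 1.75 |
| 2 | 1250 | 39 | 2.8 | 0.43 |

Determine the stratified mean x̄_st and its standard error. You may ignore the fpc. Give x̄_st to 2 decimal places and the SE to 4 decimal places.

x̄_st = Σ W_h x̄_h = (1275·4.4 + 1250·2.8)/2525 = 3.60792
V̂(x̄_st) = Σ W_h² s_h²/n_h, with W_h = N_h/N and N = 2525:
  stratum 1: (1275/2525)²·1.75²/254 = 0.00307426
  stratum 2: (1250/2525)²·0.43²/39 = 0.0011619
V̂(x̄_st) = 0.00423616
SE(x̄_st) = √0.00423616 = 0.0650858

x̄_st ≈ 3.61, SE ≈ 0.0651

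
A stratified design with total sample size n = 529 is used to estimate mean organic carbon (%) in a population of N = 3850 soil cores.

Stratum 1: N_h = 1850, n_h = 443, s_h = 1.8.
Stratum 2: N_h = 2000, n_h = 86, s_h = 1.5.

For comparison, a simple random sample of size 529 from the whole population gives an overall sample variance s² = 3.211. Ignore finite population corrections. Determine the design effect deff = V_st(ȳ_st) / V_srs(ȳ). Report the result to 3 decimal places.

deff ≈ 1.441

V̂(ȳ_st) = Σ W_h² s_h²/n_h, with W_h = N_h/N and N = 3850:
  stratum 1: (1850/3850)²·1.8²/443 = 0.00168874
  stratum 2: (2000/3850)²·1.5²/86 = 0.00706029
V_st = 0.00874903
V_srs = s²/n = 3.211/529 = 0.00606994
deff = V_st / V_srs = 0.00874903/0.00606994 = 1.4414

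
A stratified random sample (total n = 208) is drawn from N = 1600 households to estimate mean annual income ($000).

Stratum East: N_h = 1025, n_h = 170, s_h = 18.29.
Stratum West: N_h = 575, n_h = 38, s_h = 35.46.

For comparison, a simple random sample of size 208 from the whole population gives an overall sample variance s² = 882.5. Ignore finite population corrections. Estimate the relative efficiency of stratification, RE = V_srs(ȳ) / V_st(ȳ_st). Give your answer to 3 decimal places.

RE ≈ 0.835

V̂(ȳ_st) = Σ W_h² s_h²/n_h, with W_h = N_h/N and N = 1600:
  stratum East: (1025/1600)²·18.29²/170 = 0.807581
  stratum West: (575/1600)²·35.46²/38 = 4.27356
V_st = 5.08114
V_srs = s²/n = 882.5/208 = 4.24279
Relative efficiency = V_srs / V_st = 4.24279/5.08114 = 0.8350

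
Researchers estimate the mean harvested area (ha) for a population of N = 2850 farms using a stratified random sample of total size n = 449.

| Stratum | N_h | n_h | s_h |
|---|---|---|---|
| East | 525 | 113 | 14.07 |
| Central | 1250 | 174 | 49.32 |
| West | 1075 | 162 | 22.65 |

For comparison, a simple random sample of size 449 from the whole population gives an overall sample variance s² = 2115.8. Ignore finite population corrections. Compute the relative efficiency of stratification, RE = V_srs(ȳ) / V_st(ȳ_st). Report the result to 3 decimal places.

RE ≈ 1.473

V̂(ȳ_st) = Σ W_h² s_h²/n_h, with W_h = N_h/N and N = 2850:
  stratum East: (525/2850)²·14.07²/113 = 0.0594482
  stratum Central: (1250/2850)²·49.32²/174 = 2.68923
  stratum West: (1075/2850)²·22.65²/162 = 0.450556
V_st = 3.19923
V_srs = s²/n = 2115.8/449 = 4.71225
Relative efficiency = V_srs / V_st = 4.71225/3.19923 = 1.4729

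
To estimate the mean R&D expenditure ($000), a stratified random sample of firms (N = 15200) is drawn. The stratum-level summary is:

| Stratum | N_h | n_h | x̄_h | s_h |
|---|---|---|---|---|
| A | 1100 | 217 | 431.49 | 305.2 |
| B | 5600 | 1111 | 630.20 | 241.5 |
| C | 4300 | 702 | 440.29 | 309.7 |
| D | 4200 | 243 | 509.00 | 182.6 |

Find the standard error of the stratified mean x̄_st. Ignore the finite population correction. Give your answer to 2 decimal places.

V̂(x̄_st) = Σ W_h² s_h²/n_h, with W_h = N_h/N and N = 15200:
  stratum A: (1100/15200)²·305.2²/217 = 2.24806
  stratum B: (5600/15200)²·241.5²/1111 = 7.1254
  stratum C: (4300/15200)²·309.7²/702 = 10.9344
  stratum D: (4200/15200)²·182.6²/243 = 10.4763
V̂(x̄_st) = 30.7841
SE(x̄_st) = √30.7841 = 5.54834

SE(x̄_st) ≈ 5.55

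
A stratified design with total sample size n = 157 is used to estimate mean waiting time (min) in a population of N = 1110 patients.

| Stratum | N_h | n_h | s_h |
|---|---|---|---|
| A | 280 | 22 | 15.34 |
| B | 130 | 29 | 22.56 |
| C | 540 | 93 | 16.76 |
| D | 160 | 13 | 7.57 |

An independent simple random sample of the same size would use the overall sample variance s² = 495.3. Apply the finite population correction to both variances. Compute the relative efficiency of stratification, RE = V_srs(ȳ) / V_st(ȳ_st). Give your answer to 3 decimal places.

V̂(ȳ_st) = Σ W_h² (1 − n_h/N_h) s_h²/n_h, with W_h = N_h/N and N = 1110:
  stratum A: (280/1110)²·(1 − 22/280)·15.34²/22 = 0.627133
  stratum B: (130/1110)²·(1 − 29/130)·22.56²/29 = 0.187025
  stratum C: (540/1110)²·(1 − 93/540)·16.76²/93 = 0.591726
  stratum D: (160/1110)²·(1 − 13/160)·7.57²/13 = 0.0841472
V_st = 1.49003
V_srs = (1 − 157/1110)·495.3/157 = 2.70856
Relative efficiency = V_srs / V_st = 2.70856/1.49003 = 1.8178

RE ≈ 1.818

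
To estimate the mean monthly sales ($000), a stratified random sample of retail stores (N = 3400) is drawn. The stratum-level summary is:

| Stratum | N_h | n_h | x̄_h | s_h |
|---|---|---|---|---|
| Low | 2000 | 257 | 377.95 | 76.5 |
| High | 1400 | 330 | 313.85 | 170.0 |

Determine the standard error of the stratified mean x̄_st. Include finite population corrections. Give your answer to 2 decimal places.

V̂(x̄_st) = Σ W_h² (1 − n_h/N_h) s_h²/n_h, with W_h = N_h/N and N = 3400:
  stratum Low: (2000/3400)²·(1 − 257/2000)·76.5²/257 = 6.86688
  stratum High: (1400/3400)²·(1 − 330/1400)·170.0²/330 = 11.3485
V̂(x̄_st) = 18.2154
SE(x̄_st) = √18.2154 = 4.26795

SE(x̄_st) ≈ 4.27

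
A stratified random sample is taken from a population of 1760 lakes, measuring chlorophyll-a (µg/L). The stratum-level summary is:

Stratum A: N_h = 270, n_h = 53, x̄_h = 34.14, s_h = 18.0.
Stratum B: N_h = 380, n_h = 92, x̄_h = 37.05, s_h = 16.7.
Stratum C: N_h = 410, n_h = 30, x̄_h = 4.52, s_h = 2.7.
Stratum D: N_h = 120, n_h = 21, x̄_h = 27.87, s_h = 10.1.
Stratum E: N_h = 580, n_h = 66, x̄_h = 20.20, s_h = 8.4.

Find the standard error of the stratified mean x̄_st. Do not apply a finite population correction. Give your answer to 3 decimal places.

V̂(x̄_st) = Σ W_h² s_h²/n_h, with W_h = N_h/N and N = 1760:
  stratum A: (270/1760)²·18.0²/53 = 0.14387
  stratum B: (380/1760)²·16.7²/92 = 0.141315
  stratum C: (410/1760)²·2.7²/30 = 0.0131871
  stratum D: (120/1760)²·10.1²/21 = 0.0225819
  stratum E: (580/1760)²·8.4²/66 = 0.116103
V̂(x̄_st) = 0.437057
SE(x̄_st) = √0.437057 = 0.661103

SE(x̄_st) ≈ 0.661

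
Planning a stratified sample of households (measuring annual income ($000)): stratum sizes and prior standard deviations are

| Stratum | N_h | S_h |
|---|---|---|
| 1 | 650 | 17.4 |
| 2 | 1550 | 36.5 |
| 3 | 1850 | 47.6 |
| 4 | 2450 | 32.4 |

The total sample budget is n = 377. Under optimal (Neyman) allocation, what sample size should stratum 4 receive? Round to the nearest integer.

Neyman allocation: n_h = n · N_h S_h / Σ N_i S_i, with n = 377.
  stratum 1: N_h·S_h = 650·17.4 = 11310.00
  stratum 2: N_h·S_h = 1550·36.5 = 56575.00
  stratum 3: N_h·S_h = 1850·47.6 = 88060.00
  stratum 4: N_h·S_h = 2450·32.4 = 79380.00
Σ N_h S_h = 235325.00
n for stratum 4 = 377·79380.00/235325.00 = 127.170 → 127

127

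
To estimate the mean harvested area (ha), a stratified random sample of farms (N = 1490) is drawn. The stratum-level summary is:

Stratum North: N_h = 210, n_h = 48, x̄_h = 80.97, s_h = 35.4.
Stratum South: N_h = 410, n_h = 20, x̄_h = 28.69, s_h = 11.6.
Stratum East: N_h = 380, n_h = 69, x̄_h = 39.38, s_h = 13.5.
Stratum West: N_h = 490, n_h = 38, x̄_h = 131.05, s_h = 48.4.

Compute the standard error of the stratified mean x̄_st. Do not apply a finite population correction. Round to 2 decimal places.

SE(x̄_st) ≈ 2.80

V̂(x̄_st) = Σ W_h² s_h²/n_h, with W_h = N_h/N and N = 1490:
  stratum North: (210/1490)²·35.4²/48 = 0.518599
  stratum South: (410/1490)²·11.6²/20 = 0.509426
  stratum East: (380/1490)²·13.5²/69 = 0.171796
  stratum West: (490/1490)²·48.4²/38 = 6.66694
V̂(x̄_st) = 7.86676
SE(x̄_st) = √7.86676 = 2.80478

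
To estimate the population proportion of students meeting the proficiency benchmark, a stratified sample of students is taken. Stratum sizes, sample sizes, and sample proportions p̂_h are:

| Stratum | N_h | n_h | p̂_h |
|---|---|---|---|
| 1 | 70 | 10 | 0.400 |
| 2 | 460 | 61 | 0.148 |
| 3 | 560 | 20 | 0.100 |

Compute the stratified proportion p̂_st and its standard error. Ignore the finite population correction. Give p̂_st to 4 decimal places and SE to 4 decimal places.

N = 1090; stratum weights W_h = N_h/N.
p̂_st = Σ W_h p̂_h = (70·0.400 + 460·0.148 + 560·0.100)/1090 = 0.13952
V̂(p̂_st) = Σ W_h² p̂_h(1−p̂_h)/(n_h−1):
  stratum 1: (70/1090)²·0.400·0.600/9 = 0.00010998
  stratum 2: (460/1090)²·0.148·0.852/60 = 0.000374294
  stratum 3: (560/1090)²·0.100·0.900/19 = 0.00125029
V̂(p̂_st) = 0.00173457; SE = √V̂ = 0.0416481

p̂_st ≈ 0.1395, SE ≈ 0.0416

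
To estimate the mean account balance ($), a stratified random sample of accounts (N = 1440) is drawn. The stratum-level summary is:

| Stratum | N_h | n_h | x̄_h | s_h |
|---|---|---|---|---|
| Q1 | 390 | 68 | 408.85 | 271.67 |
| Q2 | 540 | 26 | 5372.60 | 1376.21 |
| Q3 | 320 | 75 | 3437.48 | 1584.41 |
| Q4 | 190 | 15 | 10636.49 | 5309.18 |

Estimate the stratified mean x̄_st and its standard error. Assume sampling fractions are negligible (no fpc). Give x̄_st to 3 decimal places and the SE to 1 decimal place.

x̄_st ≈ 4292.765, SE ≈ 211.4

x̄_st = Σ W_h x̄_h = (390·408.85 + 540·5372.60 + 320·3437.48 + 190·10636.49)/1440 = 4292.76542
V̂(x̄_st) = Σ W_h² s_h²/n_h, with W_h = N_h/N and N = 1440:
  stratum Q1: (390/1440)²·271.67²/68 = 79.612
  stratum Q2: (540/1440)²·1376.21²/26 = 10243.7
  stratum Q3: (320/1440)²·1584.41²/75 = 1652.91
  stratum Q4: (190/1440)²·5309.18²/15 = 32714.9
V̂(x̄_st) = 44691.2
SE(x̄_st) = √44691.2 = 211.403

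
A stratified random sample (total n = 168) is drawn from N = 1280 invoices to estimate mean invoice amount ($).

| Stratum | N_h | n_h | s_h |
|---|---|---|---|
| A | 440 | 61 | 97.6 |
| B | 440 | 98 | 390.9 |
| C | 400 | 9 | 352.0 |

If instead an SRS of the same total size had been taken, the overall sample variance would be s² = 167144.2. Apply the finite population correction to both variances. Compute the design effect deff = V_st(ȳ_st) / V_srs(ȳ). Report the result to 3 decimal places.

deff ≈ 1.705

V̂(ȳ_st) = Σ W_h² (1 − n_h/N_h) s_h²/n_h, with W_h = N_h/N and N = 1280:
  stratum A: (440/1280)²·(1 − 61/440)·97.6²/61 = 15.8943
  stratum B: (440/1280)²·(1 − 98/440)·390.9²/98 = 143.207
  stratum C: (400/1280)²·(1 − 9/400)·352.0²/9 = 1314.19
V_st = 1473.3
V_srs = (1 − 168/1280)·167144.2/168 = 864.325
deff = V_st / V_srs = 1473.3/864.325 = 1.7046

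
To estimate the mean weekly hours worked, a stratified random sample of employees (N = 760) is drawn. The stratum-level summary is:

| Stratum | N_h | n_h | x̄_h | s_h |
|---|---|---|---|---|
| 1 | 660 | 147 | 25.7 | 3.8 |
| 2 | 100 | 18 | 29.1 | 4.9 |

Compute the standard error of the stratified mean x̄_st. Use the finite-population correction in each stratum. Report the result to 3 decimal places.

V̂(x̄_st) = Σ W_h² (1 − n_h/N_h) s_h²/n_h, with W_h = N_h/N and N = 760:
  stratum 1: (660/760)²·(1 − 147/660)·3.8²/147 = 0.0575816
  stratum 2: (100/760)²·(1 − 18/100)·4.9²/18 = 0.0189368
V̂(x̄_st) = 0.0765184
SE(x̄_st) = √0.0765184 = 0.27662

SE(x̄_st) ≈ 0.277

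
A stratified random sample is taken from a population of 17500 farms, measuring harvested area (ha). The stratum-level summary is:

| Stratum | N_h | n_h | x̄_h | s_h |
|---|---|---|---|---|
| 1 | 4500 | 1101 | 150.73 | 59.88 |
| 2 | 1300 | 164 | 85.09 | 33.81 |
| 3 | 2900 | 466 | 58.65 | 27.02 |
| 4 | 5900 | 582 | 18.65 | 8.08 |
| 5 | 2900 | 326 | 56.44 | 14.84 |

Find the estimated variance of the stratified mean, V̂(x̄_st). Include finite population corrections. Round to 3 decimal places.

V̂(x̄_st) ≈ 0.260

V̂(x̄_st) = Σ W_h² (1 − n_h/N_h) s_h²/n_h, with W_h = N_h/N and N = 17500:
  stratum 1: (4500/17500)²·(1 − 1101/4500)·59.88²/1101 = 0.162654
  stratum 2: (1300/17500)²·(1 − 164/1300)·33.81²/164 = 0.0336118
  stratum 3: (2900/17500)²·(1 − 466/2900)·27.02²/466 = 0.03611
  stratum 4: (5900/17500)²·(1 − 582/5900)·8.08²/582 = 0.0114928
  stratum 5: (2900/17500)²·(1 − 326/2900)·14.84²/326 = 0.0164657
V̂(x̄_st) = 0.260334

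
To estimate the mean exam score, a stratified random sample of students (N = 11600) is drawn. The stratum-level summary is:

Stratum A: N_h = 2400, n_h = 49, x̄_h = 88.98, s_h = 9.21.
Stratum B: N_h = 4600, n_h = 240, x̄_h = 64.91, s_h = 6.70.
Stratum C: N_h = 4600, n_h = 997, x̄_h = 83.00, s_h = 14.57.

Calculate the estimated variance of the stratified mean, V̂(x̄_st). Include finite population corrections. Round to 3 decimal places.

V̂(x̄_st) = Σ W_h² (1 − n_h/N_h) s_h²/n_h, with W_h = N_h/N and N = 11600:
  stratum A: (2400/11600)²·(1 − 49/2400)·9.21²/49 = 0.072589
  stratum B: (4600/11600)²·(1 − 240/4600)·6.70²/240 = 0.0278783
  stratum C: (4600/11600)²·(1 − 997/4600)·14.57²/997 = 0.0262259
V̂(x̄_st) = 0.126693

V̂(x̄_st) ≈ 0.127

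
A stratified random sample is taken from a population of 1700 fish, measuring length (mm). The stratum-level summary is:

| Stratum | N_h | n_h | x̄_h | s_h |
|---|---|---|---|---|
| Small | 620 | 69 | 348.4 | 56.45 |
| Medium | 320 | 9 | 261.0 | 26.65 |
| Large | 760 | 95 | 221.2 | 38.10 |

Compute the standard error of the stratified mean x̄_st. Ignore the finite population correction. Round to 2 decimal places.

SE(x̄_st) ≈ 3.46

V̂(x̄_st) = Σ W_h² s_h²/n_h, with W_h = N_h/N and N = 1700:
  stratum Small: (620/1700)²·56.45²/69 = 6.14277
  stratum Medium: (320/1700)²·26.65²/9 = 2.79611
  stratum Large: (760/1700)²·38.10²/95 = 3.05391
V̂(x̄_st) = 11.9928
SE(x̄_st) = √11.9928 = 3.46306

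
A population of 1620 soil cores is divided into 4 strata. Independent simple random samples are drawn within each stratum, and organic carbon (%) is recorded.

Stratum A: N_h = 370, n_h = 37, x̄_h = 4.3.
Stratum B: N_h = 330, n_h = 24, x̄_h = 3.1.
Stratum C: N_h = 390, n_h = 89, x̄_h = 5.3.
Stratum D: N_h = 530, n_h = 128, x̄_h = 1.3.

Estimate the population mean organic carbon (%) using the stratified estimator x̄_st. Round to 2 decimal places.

N = Σ N_h = 1620. Stratum weights W_h = N_h/N.
x̄_st = (370·4.3 + 330·3.1 + 390·5.3 + 530·1.3) / 1620 = 3.3148

x̄_st ≈ 3.31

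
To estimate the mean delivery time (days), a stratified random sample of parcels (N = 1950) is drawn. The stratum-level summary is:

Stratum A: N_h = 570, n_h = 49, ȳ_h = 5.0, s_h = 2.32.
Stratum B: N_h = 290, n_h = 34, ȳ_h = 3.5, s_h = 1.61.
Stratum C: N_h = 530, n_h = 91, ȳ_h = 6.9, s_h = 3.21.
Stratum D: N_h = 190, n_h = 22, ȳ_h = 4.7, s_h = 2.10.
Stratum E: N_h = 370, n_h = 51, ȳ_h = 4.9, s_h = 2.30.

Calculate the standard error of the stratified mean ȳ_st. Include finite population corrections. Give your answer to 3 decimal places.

V̂(ȳ_st) = Σ W_h² (1 − n_h/N_h) s_h²/n_h, with W_h = N_h/N and N = 1950:
  stratum A: (570/1950)²·(1 − 49/570)·2.32²/49 = 0.00857873
  stratum B: (290/1950)²·(1 − 34/290)·1.61²/34 = 0.00148848
  stratum C: (530/1950)²·(1 − 91/530)·3.21²/91 = 0.00692851
  stratum D: (190/1950)²·(1 − 22/190)·2.10²/22 = 0.00168271
  stratum E: (370/1950)²·(1 − 51/370)·2.30²/51 = 0.00321965
V̂(ȳ_st) = 0.0218981
SE(ȳ_st) = √0.0218981 = 0.14798

SE(ȳ_st) ≈ 0.148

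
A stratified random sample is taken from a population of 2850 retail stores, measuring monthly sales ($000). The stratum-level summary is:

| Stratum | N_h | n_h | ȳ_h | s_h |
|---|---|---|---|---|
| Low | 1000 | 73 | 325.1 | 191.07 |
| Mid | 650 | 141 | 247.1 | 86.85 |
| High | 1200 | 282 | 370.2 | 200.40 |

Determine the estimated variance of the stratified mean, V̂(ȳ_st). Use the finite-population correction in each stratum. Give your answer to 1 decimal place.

V̂(ȳ_st) ≈ 78.6

V̂(ȳ_st) = Σ W_h² (1 − n_h/N_h) s_h²/n_h, with W_h = N_h/N and N = 2850:
  stratum Low: (1000/2850)²·(1 − 73/1000)·191.07²/73 = 57.0758
  stratum Mid: (650/2850)²·(1 − 141/650)·86.85²/141 = 2.17902
  stratum High: (1200/2850)²·(1 − 282/1200)·200.40²/282 = 19.3144
V̂(ȳ_st) = 78.5692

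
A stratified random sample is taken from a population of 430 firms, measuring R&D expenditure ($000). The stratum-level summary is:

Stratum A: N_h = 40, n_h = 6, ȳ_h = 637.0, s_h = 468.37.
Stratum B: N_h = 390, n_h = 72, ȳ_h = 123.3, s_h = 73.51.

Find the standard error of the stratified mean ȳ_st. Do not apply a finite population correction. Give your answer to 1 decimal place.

V̂(ȳ_st) = Σ W_h² s_h²/n_h, with W_h = N_h/N and N = 430:
  stratum A: (40/430)²·468.37²/6 = 316.381
  stratum B: (390/430)²·73.51²/72 = 61.738
V̂(ȳ_st) = 378.119
SE(ȳ_st) = √378.119 = 19.4453

SE(ȳ_st) ≈ 19.4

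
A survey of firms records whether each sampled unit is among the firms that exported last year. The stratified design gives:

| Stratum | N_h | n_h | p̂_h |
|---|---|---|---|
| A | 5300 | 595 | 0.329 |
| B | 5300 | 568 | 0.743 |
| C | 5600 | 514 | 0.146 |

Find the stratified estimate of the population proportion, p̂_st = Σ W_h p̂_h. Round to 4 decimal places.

p̂_st ≈ 0.4012

N = 16200; stratum weights W_h = N_h/N.
p̂_st = Σ W_h p̂_h = (5300·0.329 + 5300·0.743 + 5600·0.146)/16200 = 0.40119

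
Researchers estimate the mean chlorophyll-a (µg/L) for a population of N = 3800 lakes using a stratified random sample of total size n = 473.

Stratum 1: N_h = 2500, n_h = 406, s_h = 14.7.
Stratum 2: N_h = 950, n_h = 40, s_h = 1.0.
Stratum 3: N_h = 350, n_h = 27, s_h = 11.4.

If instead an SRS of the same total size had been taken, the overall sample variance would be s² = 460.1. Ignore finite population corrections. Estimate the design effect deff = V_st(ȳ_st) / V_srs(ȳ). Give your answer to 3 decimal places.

V̂(ȳ_st) = Σ W_h² s_h²/n_h, with W_h = N_h/N and N = 3800:
  stratum 1: (2500/3800)²·14.7²/406 = 0.230368
  stratum 2: (950/3800)²·1.0²/40 = 0.0015625
  stratum 3: (350/3800)²·11.4²/27 = 0.0408333
V_st = 0.272763
V_srs = s²/n = 460.1/473 = 0.972727
deff = V_st / V_srs = 0.272763/0.972727 = 0.2804

deff ≈ 0.280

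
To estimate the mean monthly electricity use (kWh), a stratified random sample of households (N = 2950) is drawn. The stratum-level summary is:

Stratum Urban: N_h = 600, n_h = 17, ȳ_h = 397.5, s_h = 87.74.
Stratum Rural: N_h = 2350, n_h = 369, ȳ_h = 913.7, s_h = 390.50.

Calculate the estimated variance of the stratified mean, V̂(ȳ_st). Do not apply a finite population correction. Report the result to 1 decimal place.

V̂(ȳ_st) = Σ W_h² s_h²/n_h, with W_h = N_h/N and N = 2950:
  stratum Urban: (600/2950)²·87.74²/17 = 18.7329
  stratum Rural: (2350/2950)²·390.50²/369 = 262.245
V̂(ȳ_st) = 280.978

V̂(ȳ_st) ≈ 281.0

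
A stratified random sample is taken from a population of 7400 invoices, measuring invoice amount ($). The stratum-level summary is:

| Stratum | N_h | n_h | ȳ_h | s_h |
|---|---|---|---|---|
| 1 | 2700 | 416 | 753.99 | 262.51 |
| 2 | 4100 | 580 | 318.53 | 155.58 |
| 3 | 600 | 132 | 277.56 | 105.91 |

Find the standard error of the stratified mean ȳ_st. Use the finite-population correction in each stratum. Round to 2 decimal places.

SE(ȳ_st) ≈ 5.49

V̂(ȳ_st) = Σ W_h² (1 − n_h/N_h) s_h²/n_h, with W_h = N_h/N and N = 7400:
  stratum 1: (2700/7400)²·(1 − 416/2700)·262.51²/416 = 18.655
  stratum 2: (4100/7400)²·(1 − 580/4100)·155.58²/580 = 10.9987
  stratum 3: (600/7400)²·(1 − 132/600)·105.91²/132 = 0.435746
V̂(ȳ_st) = 30.0895
SE(ȳ_st) = √30.0895 = 5.48539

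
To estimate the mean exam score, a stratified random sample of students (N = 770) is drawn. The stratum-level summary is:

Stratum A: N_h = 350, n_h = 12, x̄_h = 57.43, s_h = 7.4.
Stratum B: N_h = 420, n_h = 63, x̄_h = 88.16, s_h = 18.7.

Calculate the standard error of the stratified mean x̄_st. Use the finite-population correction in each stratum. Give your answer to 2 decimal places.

SE(x̄_st) ≈ 1.52

V̂(x̄_st) = Σ W_h² (1 − n_h/N_h) s_h²/n_h, with W_h = N_h/N and N = 770:
  stratum A: (350/770)²·(1 − 12/350)·7.4²/12 = 0.910512
  stratum B: (420/770)²·(1 − 63/420)·18.7²/63 = 1.40371
V̂(x̄_st) = 2.31423
SE(x̄_st) = √2.31423 = 1.52126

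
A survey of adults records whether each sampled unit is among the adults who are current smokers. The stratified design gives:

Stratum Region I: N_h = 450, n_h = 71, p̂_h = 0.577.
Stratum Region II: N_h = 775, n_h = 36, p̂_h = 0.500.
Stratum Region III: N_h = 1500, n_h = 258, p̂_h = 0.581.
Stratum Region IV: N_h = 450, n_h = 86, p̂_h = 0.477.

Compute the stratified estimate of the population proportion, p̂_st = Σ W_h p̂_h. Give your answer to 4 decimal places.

p̂_st ≈ 0.5459

N = 3175; stratum weights W_h = N_h/N.
p̂_st = Σ W_h p̂_h = (450·0.577 + 775·0.500 + 1500·0.581 + 450·0.477)/3175 = 0.54592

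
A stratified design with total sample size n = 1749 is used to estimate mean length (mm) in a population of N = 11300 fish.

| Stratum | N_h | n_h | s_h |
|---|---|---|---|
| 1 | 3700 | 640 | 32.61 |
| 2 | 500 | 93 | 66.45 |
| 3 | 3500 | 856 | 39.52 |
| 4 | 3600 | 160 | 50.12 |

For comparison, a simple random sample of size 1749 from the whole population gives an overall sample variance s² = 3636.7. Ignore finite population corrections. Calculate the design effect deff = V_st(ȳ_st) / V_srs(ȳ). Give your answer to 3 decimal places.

V̂(ȳ_st) = Σ W_h² s_h²/n_h, with W_h = N_h/N and N = 11300:
  stratum 1: (3700/11300)²·32.61²/640 = 0.178143
  stratum 2: (500/11300)²·66.45²/93 = 0.0929587
  stratum 3: (3500/11300)²·39.52²/856 = 0.175041
  stratum 4: (3600/11300)²·50.12²/160 = 1.59349
V_st = 2.03964
V_srs = s²/n = 3636.7/1749 = 2.0793
deff = V_st / V_srs = 2.03964/2.0793 = 0.9809

deff ≈ 0.981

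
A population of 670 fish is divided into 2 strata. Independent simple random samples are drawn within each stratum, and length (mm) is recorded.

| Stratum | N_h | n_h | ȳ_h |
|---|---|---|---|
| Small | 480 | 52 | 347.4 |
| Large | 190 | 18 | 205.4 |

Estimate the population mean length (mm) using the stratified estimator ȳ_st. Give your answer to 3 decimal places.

N = Σ N_h = 670. Stratum weights W_h = N_h/N.
ȳ_st = (480·347.4 + 190·205.4) / 670 = 307.13134

ȳ_st ≈ 307.131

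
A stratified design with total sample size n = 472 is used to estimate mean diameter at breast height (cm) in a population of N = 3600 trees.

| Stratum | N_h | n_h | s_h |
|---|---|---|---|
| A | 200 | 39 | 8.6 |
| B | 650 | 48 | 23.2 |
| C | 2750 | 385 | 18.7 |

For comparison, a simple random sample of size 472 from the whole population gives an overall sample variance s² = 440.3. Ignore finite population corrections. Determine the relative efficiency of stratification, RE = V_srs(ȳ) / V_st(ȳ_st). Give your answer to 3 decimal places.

V̂(ȳ_st) = Σ W_h² s_h²/n_h, with W_h = N_h/N and N = 3600:
  stratum A: (200/3600)²·8.6²/39 = 0.00585312
  stratum B: (650/3600)²·23.2²/48 = 0.365558
  stratum C: (2750/3600)²·18.7²/385 = 0.530009
V_st = 0.90142
V_srs = s²/n = 440.3/472 = 0.932839
Relative efficiency = V_srs / V_st = 0.932839/0.90142 = 1.0349

RE ≈ 1.035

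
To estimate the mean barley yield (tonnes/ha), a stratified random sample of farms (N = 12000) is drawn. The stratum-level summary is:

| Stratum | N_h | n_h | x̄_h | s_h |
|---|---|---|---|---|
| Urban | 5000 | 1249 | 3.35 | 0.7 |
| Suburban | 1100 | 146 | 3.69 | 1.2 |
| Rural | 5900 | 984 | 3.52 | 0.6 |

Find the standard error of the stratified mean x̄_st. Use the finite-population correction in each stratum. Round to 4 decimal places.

V̂(x̄_st) = Σ W_h² (1 − n_h/N_h) s_h²/n_h, with W_h = N_h/N and N = 12000:
  stratum Urban: (5000/12000)²·(1 − 1249/5000)·0.7²/1249 = 5.10962e-05
  stratum Suburban: (1100/12000)²·(1 − 146/1100)·1.2²/146 = 7.18767e-05
  stratum Rural: (5900/12000)²·(1 − 984/5900)·0.6²/984 = 7.369e-05
V̂(x̄_st) = 0.000196663
SE(x̄_st) = √0.000196663 = 0.0140237

SE(x̄_st) ≈ 0.0140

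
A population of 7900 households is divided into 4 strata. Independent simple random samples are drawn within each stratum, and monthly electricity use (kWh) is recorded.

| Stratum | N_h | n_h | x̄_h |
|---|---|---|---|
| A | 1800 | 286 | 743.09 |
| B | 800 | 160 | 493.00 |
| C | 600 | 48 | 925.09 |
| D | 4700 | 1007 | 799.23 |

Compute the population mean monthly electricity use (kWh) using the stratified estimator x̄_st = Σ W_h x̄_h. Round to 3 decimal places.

x̄_st ≈ 764.987

N = Σ N_h = 7900. Stratum weights W_h = N_h/N.
x̄_st = (1800·743.09 + 800·493.00 + 600·925.09 + 4700·799.23) / 7900 = 764.98696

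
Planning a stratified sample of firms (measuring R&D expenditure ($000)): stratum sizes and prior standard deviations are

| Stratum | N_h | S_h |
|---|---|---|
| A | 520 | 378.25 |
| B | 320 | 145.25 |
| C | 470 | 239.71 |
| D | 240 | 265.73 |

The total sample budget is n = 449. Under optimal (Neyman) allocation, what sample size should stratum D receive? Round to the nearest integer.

Neyman allocation: n_h = n · N_h S_h / Σ N_i S_i, with n = 449.
  stratum A: N_h·S_h = 520·378.25 = 196690.00
  stratum B: N_h·S_h = 320·145.25 = 46480.00
  stratum C: N_h·S_h = 470·239.71 = 112663.70
  stratum D: N_h·S_h = 240·265.73 = 63775.20
Σ N_h S_h = 419608.90
n for stratum D = 449·63775.20/419608.90 = 68.242 → 68

68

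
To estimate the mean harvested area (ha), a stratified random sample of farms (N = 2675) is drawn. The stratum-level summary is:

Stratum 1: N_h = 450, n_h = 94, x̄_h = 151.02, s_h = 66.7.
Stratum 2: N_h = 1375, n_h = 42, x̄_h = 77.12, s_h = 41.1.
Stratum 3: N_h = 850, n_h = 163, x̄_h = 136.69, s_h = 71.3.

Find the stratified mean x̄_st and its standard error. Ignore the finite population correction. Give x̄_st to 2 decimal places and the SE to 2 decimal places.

x̄_st = Σ W_h x̄_h = (450·151.02 + 1375·77.12 + 850·136.69)/2675 = 108.48056
V̂(x̄_st) = Σ W_h² s_h²/n_h, with W_h = N_h/N and N = 2675:
  stratum 1: (450/2675)²·66.7²/94 = 1.33937
  stratum 2: (1375/2675)²·41.1²/42 = 10.6265
  stratum 3: (850/2675)²·71.3²/163 = 3.14907
V̂(x̄_st) = 15.115
SE(x̄_st) = √15.115 = 3.8878

x̄_st ≈ 108.48, SE ≈ 3.89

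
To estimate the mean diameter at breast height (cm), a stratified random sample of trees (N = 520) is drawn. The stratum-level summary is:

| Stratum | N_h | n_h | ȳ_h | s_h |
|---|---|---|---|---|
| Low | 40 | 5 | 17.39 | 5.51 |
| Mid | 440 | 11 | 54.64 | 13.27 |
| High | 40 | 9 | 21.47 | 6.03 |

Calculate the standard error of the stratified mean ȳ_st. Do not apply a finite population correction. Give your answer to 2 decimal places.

V̂(ȳ_st) = Σ W_h² s_h²/n_h, with W_h = N_h/N and N = 520:
  stratum Low: (40/520)²·5.51²/5 = 0.0359291
  stratum Mid: (440/520)²·13.27²/11 = 11.4617
  stratum High: (40/520)²·6.03²/9 = 0.0239059
V̂(ȳ_st) = 11.5215
SE(ȳ_st) = √11.5215 = 3.39433

SE(ȳ_st) ≈ 3.39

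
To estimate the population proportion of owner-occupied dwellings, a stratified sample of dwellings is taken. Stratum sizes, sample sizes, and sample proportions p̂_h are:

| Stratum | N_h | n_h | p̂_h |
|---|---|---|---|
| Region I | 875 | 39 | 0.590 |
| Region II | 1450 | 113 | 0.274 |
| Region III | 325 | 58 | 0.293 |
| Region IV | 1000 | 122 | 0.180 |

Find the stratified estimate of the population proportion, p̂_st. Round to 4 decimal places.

p̂_st ≈ 0.3257

N = 3650; stratum weights W_h = N_h/N.
p̂_st = Σ W_h p̂_h = (875·0.590 + 1450·0.274 + 325·0.293 + 1000·0.180)/3650 = 0.32569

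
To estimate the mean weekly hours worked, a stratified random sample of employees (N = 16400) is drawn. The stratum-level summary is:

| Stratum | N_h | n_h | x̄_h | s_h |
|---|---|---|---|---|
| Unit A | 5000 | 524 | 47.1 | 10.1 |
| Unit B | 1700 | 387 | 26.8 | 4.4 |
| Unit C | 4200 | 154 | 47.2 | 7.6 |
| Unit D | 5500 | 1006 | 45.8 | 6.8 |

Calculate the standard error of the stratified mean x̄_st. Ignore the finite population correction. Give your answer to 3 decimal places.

SE(x̄_st) ≈ 0.220

V̂(x̄_st) = Σ W_h² s_h²/n_h, with W_h = N_h/N and N = 16400:
  stratum Unit A: (5000/16400)²·10.1²/524 = 0.0180952
  stratum Unit B: (1700/16400)²·4.4²/387 = 0.000537532
  stratum Unit C: (4200/16400)²·7.6²/154 = 0.024599
  stratum Unit D: (5500/16400)²·6.8²/1006 = 0.00516961
V̂(x̄_st) = 0.0484013
SE(x̄_st) = √0.0484013 = 0.220003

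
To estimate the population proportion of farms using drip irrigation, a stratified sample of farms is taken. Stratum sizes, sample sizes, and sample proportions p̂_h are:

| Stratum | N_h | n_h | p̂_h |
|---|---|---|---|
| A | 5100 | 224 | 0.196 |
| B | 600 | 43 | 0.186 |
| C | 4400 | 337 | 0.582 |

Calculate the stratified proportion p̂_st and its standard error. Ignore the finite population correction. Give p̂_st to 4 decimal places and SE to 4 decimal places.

N = 10100; stratum weights W_h = N_h/N.
p̂_st = Σ W_h p̂_h = (5100·0.196 + 600·0.186 + 4400·0.582)/10100 = 0.36356
V̂(p̂_st) = Σ W_h² p̂_h(1−p̂_h)/(n_h−1):
  stratum A: (5100/10100)²·0.196·0.804/223 = 0.000180179
  stratum B: (600/10100)²·0.186·0.814/42 = 1.27218e-05
  stratum C: (4400/10100)²·0.582·0.418/336 = 0.000137411
V̂(p̂_st) = 0.000330312; SE = √V̂ = 0.0181745

p̂_st ≈ 0.3636, SE ≈ 0.0182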